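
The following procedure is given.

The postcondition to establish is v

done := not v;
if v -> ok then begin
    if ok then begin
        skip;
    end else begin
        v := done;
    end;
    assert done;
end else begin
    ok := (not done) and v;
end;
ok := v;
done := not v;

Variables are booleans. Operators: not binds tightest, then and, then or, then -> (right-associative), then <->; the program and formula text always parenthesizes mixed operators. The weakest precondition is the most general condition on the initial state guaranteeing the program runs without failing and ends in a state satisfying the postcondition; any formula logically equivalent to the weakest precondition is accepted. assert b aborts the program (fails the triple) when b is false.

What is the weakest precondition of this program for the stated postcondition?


Working backward. After the program, v must hold.
Before done := not v: v
Before ok := v: v
Then branch requires (ok -> (done and v)) and ((not ok) -> done); else branch requires v.
Before the if: ((v -> ok) -> ((ok -> (done and v)) and ((not ok) -> done))) and ((not (v -> ok)) -> v)
Before done := not v: ((v -> ok) -> ((not ok) and ((not ok) -> (not v)))) and ((not (v -> ok)) -> v)
Answer: WP = ((v -> ok) -> ((not ok) and ((not ok) -> (not v)))) and ((not (v -> ok)) -> v)


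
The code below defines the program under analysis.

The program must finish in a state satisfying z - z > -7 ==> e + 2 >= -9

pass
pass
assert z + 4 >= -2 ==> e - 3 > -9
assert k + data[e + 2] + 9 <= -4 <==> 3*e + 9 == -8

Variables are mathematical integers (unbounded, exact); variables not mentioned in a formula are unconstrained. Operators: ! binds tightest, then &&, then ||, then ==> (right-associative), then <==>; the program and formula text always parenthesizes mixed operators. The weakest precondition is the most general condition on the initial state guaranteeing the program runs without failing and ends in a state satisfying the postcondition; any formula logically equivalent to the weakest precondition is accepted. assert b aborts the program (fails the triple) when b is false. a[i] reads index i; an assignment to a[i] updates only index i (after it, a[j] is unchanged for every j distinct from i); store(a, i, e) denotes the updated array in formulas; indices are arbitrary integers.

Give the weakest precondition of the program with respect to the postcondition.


Working backward. After the program, the postcondition z - z > -7 ==> e + 2 >= -9 must hold; in canonical form it is e >= -11.
Before assert k + data[e + 2] + 9 <= -4 <==> 3*e + 9 == -8: (data[e + 2] + k <= -13 <==> 3*e == -17) && e >= -11
Before assert z + 4 >= -2 ==> e - 3 > -9: (z >= -6 ==> e > -6) && (data[e + 2] + k <= -13 <==> 3*e == -17) && e >= -11
Before skip: (z >= -6 ==> e > -6) && (data[e + 2] + k <= -13 <==> 3*e == -17) && e >= -11
Before skip: (z >= -6 ==> e > -6) && (data[e + 2] + k <= -13 <==> 3*e == -17) && e >= -11
Answer: WP = (z >= -6 ==> e > -6) && (data[e + 2] + k <= -13 <==> 3*e == -17) && e >= -11


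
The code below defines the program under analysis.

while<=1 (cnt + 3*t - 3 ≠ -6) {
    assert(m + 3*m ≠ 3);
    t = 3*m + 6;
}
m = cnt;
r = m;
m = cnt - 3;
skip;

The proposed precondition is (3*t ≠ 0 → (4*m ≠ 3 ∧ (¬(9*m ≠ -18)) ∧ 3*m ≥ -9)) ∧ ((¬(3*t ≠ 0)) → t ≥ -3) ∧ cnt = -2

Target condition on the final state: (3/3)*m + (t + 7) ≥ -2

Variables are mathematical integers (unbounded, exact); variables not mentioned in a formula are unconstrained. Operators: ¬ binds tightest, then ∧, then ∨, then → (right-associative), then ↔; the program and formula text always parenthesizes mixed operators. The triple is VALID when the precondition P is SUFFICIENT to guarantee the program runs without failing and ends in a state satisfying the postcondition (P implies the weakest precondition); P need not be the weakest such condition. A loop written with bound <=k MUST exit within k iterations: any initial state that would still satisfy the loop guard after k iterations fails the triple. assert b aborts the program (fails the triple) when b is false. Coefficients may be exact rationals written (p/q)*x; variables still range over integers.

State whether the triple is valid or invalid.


Working backward. After the program, the postcondition (3/3)*m + (t + 7) ≥ -2 must hold; in canonical form it is m + t ≥ -9.
Before skip: m + t ≥ -9
Before m := cnt - 3: cnt + t ≥ -6
Before r := m: cnt + t ≥ -6
Before m := cnt: cnt + t ≥ -6
Before the loop (bound <=1), unroll the exhaustion recursion (WP_0 = exit-now case; WP_j = one more guarded iteration, up to j = 1):
  WP_0: (¬(cnt + 3*t ≠ -3)) ∧ cnt + t ≥ -6
  WP_1: (cnt + 3*t ≠ -3 → (4*m ≠ 3 ∧ (¬(cnt + 9*m ≠ -21)) ∧ cnt + 3*m ≥ -12)) ∧ ((¬(cnt + 3*t ≠ -3)) → cnt + t ≥ -6)
So before the loop: (cnt + 3*t ≠ -3 → (4*m ≠ 3 ∧ (¬(cnt + 9*m ≠ -21)) ∧ cnt + 3*m ≥ -12)) ∧ ((¬(cnt + 3*t ≠ -3)) → cnt + t ≥ -6)
The weakest precondition is (cnt + 3*t ≠ -3 → (4*m ≠ 3 ∧ (¬(cnt + 9*m ≠ -21)) ∧ cnt + 3*m ≥ -12)) ∧ ((¬(cnt + 3*t ≠ -3)) → cnt + t ≥ -6).
Check whether (3*t ≠ 0 → (4*m ≠ 3 ∧ (¬(9*m ≠ -18)) ∧ 3*m ≥ -9)) ∧ ((¬(3*t ≠ 0)) → t ≥ -3) ∧ cnt = -2 implies it.
Countermodel: at the initial state cnt = -2, m = -2, t = 0, the precondition holds but the weakest precondition fails.
Answer: invalid


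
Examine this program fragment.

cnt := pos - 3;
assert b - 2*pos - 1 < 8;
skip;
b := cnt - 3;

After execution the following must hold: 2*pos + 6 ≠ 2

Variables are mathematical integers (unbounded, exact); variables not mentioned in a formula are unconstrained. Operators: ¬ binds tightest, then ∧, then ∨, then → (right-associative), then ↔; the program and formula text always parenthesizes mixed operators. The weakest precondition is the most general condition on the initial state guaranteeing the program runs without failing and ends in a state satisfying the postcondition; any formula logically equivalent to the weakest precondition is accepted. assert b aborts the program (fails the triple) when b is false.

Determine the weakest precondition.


Working backward. After the program, the postcondition 2*pos + 6 ≠ 2 must hold; in canonical form it is 2*pos ≠ -4.
Before b := cnt - 3: 2*pos ≠ -4
Before skip: 2*pos ≠ -4
Before assert b - 2*pos - 1 < 8: b < 2*pos + 9 ∧ 2*pos ≠ -4
Before cnt := pos - 3: b < 2*pos + 9 ∧ 2*pos ≠ -4
Answer: WP = b < 2*pos + 9 ∧ 2*pos ≠ -4


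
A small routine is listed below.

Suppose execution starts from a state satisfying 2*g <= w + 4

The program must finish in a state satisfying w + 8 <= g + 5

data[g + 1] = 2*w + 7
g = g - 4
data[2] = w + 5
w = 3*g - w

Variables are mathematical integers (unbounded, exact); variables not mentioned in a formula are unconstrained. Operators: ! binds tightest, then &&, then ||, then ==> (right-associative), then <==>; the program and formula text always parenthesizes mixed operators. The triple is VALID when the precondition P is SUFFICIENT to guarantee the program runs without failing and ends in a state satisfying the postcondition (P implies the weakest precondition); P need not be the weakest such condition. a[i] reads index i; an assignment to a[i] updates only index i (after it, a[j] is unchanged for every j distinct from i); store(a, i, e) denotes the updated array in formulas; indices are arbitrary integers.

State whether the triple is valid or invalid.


Working backward. After the program, the postcondition w + 8 <= g + 5 must hold; in canonical form it is w <= g - 3.
Before w := 3*g - w: 2*g <= w - 3
Before data[2] := w + 5: 2*g <= w - 3
Before g := g - 4: 2*g <= w + 5
Before data[g + 1] := 2*w + 7: 2*g <= w + 5
The weakest precondition is 2*g <= w + 5.
Check whether 2*g <= w + 4 implies it.
Every state satisfying the precondition satisfies the weakest precondition: the implication holds.
Answer: valid


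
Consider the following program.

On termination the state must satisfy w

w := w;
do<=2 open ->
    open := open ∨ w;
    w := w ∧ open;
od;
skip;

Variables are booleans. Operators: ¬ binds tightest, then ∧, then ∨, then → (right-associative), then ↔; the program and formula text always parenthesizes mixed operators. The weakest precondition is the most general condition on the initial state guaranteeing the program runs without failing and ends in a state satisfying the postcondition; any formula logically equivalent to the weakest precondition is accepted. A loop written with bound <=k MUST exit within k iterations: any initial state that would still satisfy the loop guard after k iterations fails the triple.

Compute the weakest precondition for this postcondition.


Working backward. After the program, w must hold.
Before skip: w
Before the loop (bound <=2), unroll the exhaustion recursion (WP_0 = exit-now case; WP_j = one more guarded iteration, up to j = 2):
  WP_0: (¬open) ∧ w
  WP_1: (¬open) ∧ ((¬open) → w)
  WP_2: (open → ((¬(open ∨ w)) ∧ ((¬(open ∨ w)) → (w ∧ (open ∨ w))))) ∧ ((¬open) → w)
So before the loop: (open → ((¬(open ∨ w)) ∧ ((¬(open ∨ w)) → (w ∧ (open ∨ w))))) ∧ ((¬open) → w)
Before w := w: (open → ((¬(open ∨ w)) ∧ ((¬(open ∨ w)) → (w ∧ (open ∨ w))))) ∧ ((¬open) → w)
Answer: WP = (open → ((¬(open ∨ w)) ∧ ((¬(open ∨ w)) → (w ∧ (open ∨ w))))) ∧ ((¬open) → w)


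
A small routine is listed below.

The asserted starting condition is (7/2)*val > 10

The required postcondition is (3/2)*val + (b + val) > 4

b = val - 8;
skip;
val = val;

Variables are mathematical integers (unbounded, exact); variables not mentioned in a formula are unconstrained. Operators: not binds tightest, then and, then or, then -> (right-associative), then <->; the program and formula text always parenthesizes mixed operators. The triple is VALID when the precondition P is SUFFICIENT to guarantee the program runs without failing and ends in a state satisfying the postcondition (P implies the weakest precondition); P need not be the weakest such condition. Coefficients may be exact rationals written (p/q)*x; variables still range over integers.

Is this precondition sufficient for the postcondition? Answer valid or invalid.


Working backward. After the program, the postcondition (3/2)*val + (b + val) > 4 must hold; in canonical form it is b + (5/2)*val > 4.
Before val := val: b + (5/2)*val > 4
Before skip: b + (5/2)*val > 4
Before b := val - 8: (7/2)*val > 12
The weakest precondition is (7/2)*val > 12.
Check whether (7/2)*val > 10 implies it.
Countermodel: at the initial state val = 3, the precondition holds but the weakest precondition fails.
Answer: invalid


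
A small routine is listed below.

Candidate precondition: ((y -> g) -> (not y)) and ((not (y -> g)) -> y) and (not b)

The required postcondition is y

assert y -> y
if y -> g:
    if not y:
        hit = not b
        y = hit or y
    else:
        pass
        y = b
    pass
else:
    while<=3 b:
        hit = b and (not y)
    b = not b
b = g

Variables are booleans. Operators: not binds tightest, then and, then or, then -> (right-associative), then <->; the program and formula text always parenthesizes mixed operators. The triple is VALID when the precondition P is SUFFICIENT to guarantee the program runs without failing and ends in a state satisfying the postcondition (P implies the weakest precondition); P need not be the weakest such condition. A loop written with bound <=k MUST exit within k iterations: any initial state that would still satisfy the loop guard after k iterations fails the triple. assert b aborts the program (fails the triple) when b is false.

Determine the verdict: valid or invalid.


Working backward. After the program, y must hold.
Before b := g: y
Then branch requires ((not y) -> ((not b) or y)) and (y -> b); else branch requires (b -> ((b -> ((b -> ((not b) and y)) and ((not b) -> y))) and ((not b) -> y))) and ((not b) -> y).
Before the if: ((y -> g) -> (((not y) -> ((not b) or y)) and (y -> b))) and ((not (y -> g)) -> ((b -> ((b -> ((b -> ((not b) and y)) and ((not b) -> y))) and ((not b) -> y))) and ((not b) -> y)))
Before assert y -> y: ((y -> g) -> (((not y) -> ((not b) or y)) and (y -> b))) and ((not (y -> g)) -> ((b -> ((b -> ((b -> ((not b) and y)) and ((not b) -> y))) and ((not b) -> y))) and ((not b) -> y)))
The weakest precondition is ((y -> g) -> (((not y) -> ((not b) or y)) and (y -> b))) and ((not (y -> g)) -> ((b -> ((b -> ((b -> ((not b) and y)) and ((not b) -> y))) and ((not b) -> y))) and ((not b) -> y))).
Check whether ((y -> g) -> (not y)) and ((not (y -> g)) -> y) and (not b) implies it.
Every state satisfying the precondition satisfies the weakest precondition: the implication holds.
Answer: valid


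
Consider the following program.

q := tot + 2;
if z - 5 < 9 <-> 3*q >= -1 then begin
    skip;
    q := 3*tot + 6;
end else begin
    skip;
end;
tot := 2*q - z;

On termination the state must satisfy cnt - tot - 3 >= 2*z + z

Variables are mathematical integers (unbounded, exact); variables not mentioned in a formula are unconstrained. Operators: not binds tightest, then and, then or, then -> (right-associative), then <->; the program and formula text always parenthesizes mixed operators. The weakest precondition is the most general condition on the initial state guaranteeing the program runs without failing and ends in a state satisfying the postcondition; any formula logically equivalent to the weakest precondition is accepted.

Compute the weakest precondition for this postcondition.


Working backward. After the program, the postcondition cnt - tot - 3 >= 2*z + z must hold; in canonical form it is cnt >= tot + 3*z + 3.
Before tot := 2*q - z: cnt >= 2*q + 2*z + 3
Then branch requires cnt >= 6*tot + 2*z + 15; else branch requires cnt >= 2*q + 2*z + 3.
Before the if: ((z < 14 <-> 3*q >= -1) -> cnt >= 6*tot + 2*z + 15) and ((not (z < 14 <-> 3*q >= -1)) -> cnt >= 2*q + 2*z + 3)
Before q := tot + 2: ((z < 14 <-> 3*tot >= -7) -> cnt >= 6*tot + 2*z + 15) and ((not (z < 14 <-> 3*tot >= -7)) -> cnt >= 2*tot + 2*z + 7)
Answer: WP = ((z < 14 <-> 3*tot >= -7) -> cnt >= 6*tot + 2*z + 15) and ((not (z < 14 <-> 3*tot >= -7)) -> cnt >= 2*tot + 2*z + 7)


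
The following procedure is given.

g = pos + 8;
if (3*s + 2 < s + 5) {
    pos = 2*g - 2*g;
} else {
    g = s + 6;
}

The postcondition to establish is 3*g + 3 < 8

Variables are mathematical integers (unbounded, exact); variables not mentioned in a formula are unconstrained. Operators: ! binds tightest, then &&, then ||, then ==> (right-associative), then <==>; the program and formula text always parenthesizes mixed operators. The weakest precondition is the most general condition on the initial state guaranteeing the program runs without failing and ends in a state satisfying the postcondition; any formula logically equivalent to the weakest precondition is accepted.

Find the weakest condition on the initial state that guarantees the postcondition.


Working backward. After the program, the postcondition 3*g + 3 < 8 must hold; in canonical form it is 3*g < 5.
Then branch requires 3*g < 5; else branch requires 3*s < -13.
Before the if: (2*s < 3 ==> 3*g < 5) && ((!(2*s < 3)) ==> 3*s < -13)
Before g := pos + 8: (2*s < 3 ==> 3*pos < -19) && ((!(2*s < 3)) ==> 3*s < -13)
Answer: WP = (2*s < 3 ==> 3*pos < -19) && ((!(2*s < 3)) ==> 3*s < -13)


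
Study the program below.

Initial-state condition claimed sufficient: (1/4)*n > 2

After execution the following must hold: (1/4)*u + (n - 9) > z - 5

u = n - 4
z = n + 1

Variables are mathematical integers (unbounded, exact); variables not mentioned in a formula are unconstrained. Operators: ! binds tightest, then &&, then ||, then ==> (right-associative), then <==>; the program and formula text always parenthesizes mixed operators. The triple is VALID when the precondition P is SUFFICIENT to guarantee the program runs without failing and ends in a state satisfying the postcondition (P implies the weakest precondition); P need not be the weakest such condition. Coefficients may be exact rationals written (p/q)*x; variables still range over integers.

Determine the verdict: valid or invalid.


Working backward. After the program, the postcondition (1/4)*u + (n - 9) > z - 5 must hold; in canonical form it is n + (1/4)*u > z + 4.
Before z := n + 1: (1/4)*u > 5
Before u := n - 4: (1/4)*n > 6
The weakest precondition is (1/4)*n > 6.
Check whether (1/4)*n > 2 implies it.
Countermodel: at the initial state n = 9, the precondition holds but the weakest precondition fails.
Answer: invalid


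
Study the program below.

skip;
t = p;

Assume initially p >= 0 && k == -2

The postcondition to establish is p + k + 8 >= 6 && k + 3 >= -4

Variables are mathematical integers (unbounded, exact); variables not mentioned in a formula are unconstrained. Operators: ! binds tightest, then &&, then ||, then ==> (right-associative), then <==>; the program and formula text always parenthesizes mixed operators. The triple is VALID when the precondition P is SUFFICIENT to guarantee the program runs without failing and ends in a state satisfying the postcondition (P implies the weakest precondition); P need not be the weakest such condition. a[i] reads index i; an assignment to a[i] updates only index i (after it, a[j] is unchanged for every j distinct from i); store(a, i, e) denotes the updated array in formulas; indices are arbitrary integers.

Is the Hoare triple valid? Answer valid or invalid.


Working backward. After the program, the postcondition p + k + 8 >= 6 && k + 3 >= -4 must hold; in canonical form it is k + p >= -2 && k >= -7.
Before t := p: k + p >= -2 && k >= -7
Before skip: k + p >= -2 && k >= -7
The weakest precondition is k + p >= -2 && k >= -7.
Check whether p >= 0 && k == -2 implies it.
Every state satisfying the precondition satisfies the weakest precondition: the implication holds.
Answer: valid


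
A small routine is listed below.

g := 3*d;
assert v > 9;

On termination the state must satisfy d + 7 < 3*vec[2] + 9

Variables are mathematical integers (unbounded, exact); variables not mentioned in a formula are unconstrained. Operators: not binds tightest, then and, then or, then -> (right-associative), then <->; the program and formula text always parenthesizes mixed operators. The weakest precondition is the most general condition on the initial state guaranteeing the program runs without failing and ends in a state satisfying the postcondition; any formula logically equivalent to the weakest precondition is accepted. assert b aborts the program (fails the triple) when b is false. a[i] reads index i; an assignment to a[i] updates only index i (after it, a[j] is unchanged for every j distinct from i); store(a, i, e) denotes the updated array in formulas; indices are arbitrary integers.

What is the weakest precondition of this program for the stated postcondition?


Working backward. After the program, the postcondition d + 7 < 3*vec[2] + 9 must hold; in canonical form it is d < 3*vec[2] + 2.
Before assert v > 9: v > 9 and d < 3*vec[2] + 2
Before g := 3*d: v > 9 and d < 3*vec[2] + 2
Answer: WP = v > 9 and d < 3*vec[2] + 2


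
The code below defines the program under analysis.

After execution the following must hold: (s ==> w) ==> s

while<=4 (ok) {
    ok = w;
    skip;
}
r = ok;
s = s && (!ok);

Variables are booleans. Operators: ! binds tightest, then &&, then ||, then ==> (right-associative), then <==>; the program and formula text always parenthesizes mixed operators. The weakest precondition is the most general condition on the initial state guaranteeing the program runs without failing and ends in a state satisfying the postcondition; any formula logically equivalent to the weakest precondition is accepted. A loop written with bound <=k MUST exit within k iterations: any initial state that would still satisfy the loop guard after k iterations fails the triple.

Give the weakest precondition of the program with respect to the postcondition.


Working backward. After the program, (s ==> w) ==> s must hold.
Before s := s && (!ok): ((s && (!ok)) ==> w) ==> (s && (!ok))
Before r := ok: ((s && (!ok)) ==> w) ==> (s && (!ok))
Before the loop (bound <=4), unroll the exhaustion recursion (WP_0 = exit-now case; WP_j = one more guarded iteration, up to j = 4):
  WP_0: (!ok) && (((s && (!ok)) ==> w) ==> (s && (!ok)))
  WP_1: (ok ==> ((!w) && (((s && (!w)) ==> w) ==> (s && (!w))))) && ((!ok) ==> (((s && (!ok)) ==> w) ==> (s && (!ok))))
  WP_2: (ok ==> ((w ==> ((!w) && (((s && (!w)) ==> w) ==> (s && (!w))))) && ((!w) ==> (((s && (!w)) ==> w) ==> (s && (!w)))))) && ((!ok) ==> (((s && (!ok)) ==> w) ==> (s && (!ok))))
  WP_3: (ok ==> ((w ==> ((w ==> ((!w) && (((s && (!w)) ==> w) ==> (s && (!w))))) && ((!w) ==> (((s && (!w)) ==> w) ==> (s && (!w)))))) && ((!w) ==> (((s && (!w)) ==> w) ==> (s && (!w)))))) && ((!ok) ==> (((s && (!ok)) ==> w) ==> (s && (!ok))))
  WP_4: (ok ==> ((w ==> ((w ==> ((w ==> ((!w) && (((s && (!w)) ==> w) ==> (s && (!w))))) && ((!w) ==> (((s && (!w)) ==> w) ==> (s && (!w)))))) && ((!w) ==> (((s && (!w)) ==> w) ==> (s && (!w)))))) && ((!w) ==> (((s && (!w)) ==> w) ==> (s && (!w)))))) && ((!ok) ==> (((s && (!ok)) ==> w) ==> (s && (!ok))))
So before the loop: (ok ==> ((w ==> ((w ==> ((w ==> ((!w) && (((s && (!w)) ==> w) ==> (s && (!w))))) && ((!w) ==> (((s && (!w)) ==> w) ==> (s && (!w)))))) && ((!w) ==> (((s && (!w)) ==> w) ==> (s && (!w)))))) && ((!w) ==> (((s && (!w)) ==> w) ==> (s && (!w)))))) && ((!ok) ==> (((s && (!ok)) ==> w) ==> (s && (!ok))))
Answer: WP = (ok ==> ((w ==> ((w ==> ((w ==> ((!w) && (((s && (!w)) ==> w) ==> (s && (!w))))) && ((!w) ==> (((s && (!w)) ==> w) ==> (s && (!w)))))) && ((!w) ==> (((s && (!w)) ==> w) ==> (s && (!w)))))) && ((!w) ==> (((s && (!w)) ==> w) ==> (s && (!w)))))) && ((!ok) ==> (((s && (!ok)) ==> w) ==> (s && (!ok))))


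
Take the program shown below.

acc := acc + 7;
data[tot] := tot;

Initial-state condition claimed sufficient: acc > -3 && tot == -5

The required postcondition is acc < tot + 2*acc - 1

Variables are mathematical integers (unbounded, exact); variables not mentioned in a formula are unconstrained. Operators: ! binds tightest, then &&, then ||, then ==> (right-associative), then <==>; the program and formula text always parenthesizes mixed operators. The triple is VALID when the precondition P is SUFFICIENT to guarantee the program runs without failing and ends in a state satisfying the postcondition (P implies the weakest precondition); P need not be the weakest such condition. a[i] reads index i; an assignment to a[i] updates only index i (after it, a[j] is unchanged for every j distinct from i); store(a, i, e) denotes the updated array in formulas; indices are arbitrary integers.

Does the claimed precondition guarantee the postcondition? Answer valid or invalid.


Working backward. After the program, the postcondition acc < tot + 2*acc - 1 must hold; in canonical form it is acc + tot > 1.
Before data[tot] := tot: acc + tot > 1
Before acc := acc + 7: acc + tot > -6
The weakest precondition is acc + tot > -6.
Check whether acc > -3 && tot == -5 implies it.
Countermodel: at the initial state acc = -2, tot = -5, the precondition holds but the weakest precondition fails.
Answer: invalid


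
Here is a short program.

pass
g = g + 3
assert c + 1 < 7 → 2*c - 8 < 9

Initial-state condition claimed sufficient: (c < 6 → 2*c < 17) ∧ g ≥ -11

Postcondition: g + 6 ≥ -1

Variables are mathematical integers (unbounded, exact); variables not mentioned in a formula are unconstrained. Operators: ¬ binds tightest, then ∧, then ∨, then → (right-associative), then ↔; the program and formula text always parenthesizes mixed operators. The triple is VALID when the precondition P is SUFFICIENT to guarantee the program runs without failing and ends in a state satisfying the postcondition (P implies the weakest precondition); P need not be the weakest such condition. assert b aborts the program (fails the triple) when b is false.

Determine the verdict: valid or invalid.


Working backward. After the program, the postcondition g + 6 ≥ -1 must hold; in canonical form it is g ≥ -7.
Before assert c + 1 < 7 → 2*c - 8 < 9: (c < 6 → 2*c < 17) ∧ g ≥ -7
Before g := g + 3: (c < 6 → 2*c < 17) ∧ g ≥ -10
Before skip: (c < 6 → 2*c < 17) ∧ g ≥ -10
The weakest precondition is (c < 6 → 2*c < 17) ∧ g ≥ -10.
Check whether (c < 6 → 2*c < 17) ∧ g ≥ -11 implies it.
Countermodel: at the initial state c = 0, g = -11, the precondition holds but the weakest precondition fails.
Answer: invalid


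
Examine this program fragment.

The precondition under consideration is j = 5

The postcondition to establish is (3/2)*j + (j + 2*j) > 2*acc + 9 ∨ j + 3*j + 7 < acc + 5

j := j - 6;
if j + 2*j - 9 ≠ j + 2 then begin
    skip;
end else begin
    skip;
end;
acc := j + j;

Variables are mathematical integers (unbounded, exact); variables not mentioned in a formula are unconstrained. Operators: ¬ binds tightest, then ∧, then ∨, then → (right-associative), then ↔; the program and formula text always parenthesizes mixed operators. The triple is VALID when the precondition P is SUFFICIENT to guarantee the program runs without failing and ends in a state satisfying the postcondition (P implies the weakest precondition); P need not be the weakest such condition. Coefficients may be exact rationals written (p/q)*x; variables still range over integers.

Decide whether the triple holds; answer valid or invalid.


Working backward. After the program, the postcondition (3/2)*j + (j + 2*j) > 2*acc + 9 ∨ j + 3*j + 7 < acc + 5 must hold; in canonical form it is (9/2)*j > 2*acc + 9 ∨ 4*j < acc - 2.
Before acc := j + j: (1/2)*j > 9 ∨ 2*j < -2
Then branch requires (1/2)*j > 9 ∨ 2*j < -2; else branch requires (1/2)*j > 9 ∨ 2*j < -2.
Before the if: (2*j ≠ 11 → ((1/2)*j > 9 ∨ 2*j < -2)) ∧ ((¬(2*j ≠ 11)) → ((1/2)*j > 9 ∨ 2*j < -2))
Before j := j - 6: (2*j ≠ 23 → ((1/2)*j > 12 ∨ 2*j < 10)) ∧ ((¬(2*j ≠ 23)) → ((1/2)*j > 12 ∨ 2*j < 10))
The weakest precondition is (2*j ≠ 23 → ((1/2)*j > 12 ∨ 2*j < 10)) ∧ ((¬(2*j ≠ 23)) → ((1/2)*j > 12 ∨ 2*j < 10)).
Check whether j = 5 implies it.
Countermodel: at the initial state j = 5, the precondition holds but the weakest precondition fails.
Answer: invalid


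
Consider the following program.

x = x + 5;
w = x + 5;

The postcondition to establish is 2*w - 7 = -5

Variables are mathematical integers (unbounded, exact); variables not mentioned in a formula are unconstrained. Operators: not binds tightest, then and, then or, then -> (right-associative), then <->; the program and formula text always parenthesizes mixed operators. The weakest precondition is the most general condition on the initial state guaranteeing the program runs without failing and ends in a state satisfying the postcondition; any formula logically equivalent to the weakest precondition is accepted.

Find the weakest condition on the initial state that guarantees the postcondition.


Working backward. After the program, the postcondition 2*w - 7 = -5 must hold; in canonical form it is 2*w = 2.
Before w := x + 5: 2*x = -8
Before x := x + 5: 2*x = -18
Answer: WP = 2*x = -18


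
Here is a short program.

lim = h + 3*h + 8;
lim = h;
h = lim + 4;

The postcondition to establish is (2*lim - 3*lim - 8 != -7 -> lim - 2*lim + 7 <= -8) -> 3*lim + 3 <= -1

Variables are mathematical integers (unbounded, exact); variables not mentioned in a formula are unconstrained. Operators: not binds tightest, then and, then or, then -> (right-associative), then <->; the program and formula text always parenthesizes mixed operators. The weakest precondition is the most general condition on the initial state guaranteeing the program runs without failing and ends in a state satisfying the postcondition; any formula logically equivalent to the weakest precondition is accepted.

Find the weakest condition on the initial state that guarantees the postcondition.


Working backward. After the program, the postcondition (2*lim - 3*lim - 8 != -7 -> lim - 2*lim + 7 <= -8) -> 3*lim + 3 <= -1 must hold; in canonical form it is (lim != -1 -> lim >= 15) -> 3*lim <= -4.
Before h := lim + 4: (lim != -1 -> lim >= 15) -> 3*lim <= -4
Before lim := h: (h != -1 -> h >= 15) -> 3*h <= -4
Before lim := h + 3*h + 8: (h != -1 -> h >= 15) -> 3*h <= -4
Answer: WP = (h != -1 -> h >= 15) -> 3*h <= -4


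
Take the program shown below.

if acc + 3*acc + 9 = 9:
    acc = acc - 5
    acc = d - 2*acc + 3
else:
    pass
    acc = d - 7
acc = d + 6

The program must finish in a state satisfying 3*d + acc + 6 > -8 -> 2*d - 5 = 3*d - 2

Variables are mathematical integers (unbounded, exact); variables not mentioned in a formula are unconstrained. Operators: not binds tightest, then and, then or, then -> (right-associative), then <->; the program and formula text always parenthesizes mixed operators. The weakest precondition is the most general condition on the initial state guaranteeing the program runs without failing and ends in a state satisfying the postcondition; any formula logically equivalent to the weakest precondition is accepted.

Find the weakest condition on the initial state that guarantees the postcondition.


Working backward. After the program, the postcondition 3*d + acc + 6 > -8 -> 2*d - 5 = 3*d - 2 must hold; in canonical form it is acc + 3*d > -14 -> d = -3.
Before acc := d + 6: 4*d > -20 -> d = -3
Then branch requires 4*d > -20 -> d = -3; else branch requires 4*d > -20 -> d = -3.
Before the if: (4*acc = 0 -> (4*d > -20 -> d = -3)) and ((not (4*acc = 0)) -> (4*d > -20 -> d = -3))
Answer: WP = (4*acc = 0 -> (4*d > -20 -> d = -3)) and ((not (4*acc = 0)) -> (4*d > -20 -> d = -3))


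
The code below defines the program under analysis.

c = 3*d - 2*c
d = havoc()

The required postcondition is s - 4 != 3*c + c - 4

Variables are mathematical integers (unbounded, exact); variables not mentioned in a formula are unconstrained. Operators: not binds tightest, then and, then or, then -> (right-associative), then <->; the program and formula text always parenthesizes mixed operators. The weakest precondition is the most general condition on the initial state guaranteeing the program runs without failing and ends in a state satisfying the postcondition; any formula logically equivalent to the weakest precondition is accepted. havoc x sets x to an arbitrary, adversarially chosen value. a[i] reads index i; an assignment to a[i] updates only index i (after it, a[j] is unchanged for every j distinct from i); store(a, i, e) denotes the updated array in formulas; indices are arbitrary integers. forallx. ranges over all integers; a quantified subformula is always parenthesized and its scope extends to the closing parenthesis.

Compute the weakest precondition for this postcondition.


Working backward. After the program, the postcondition s - 4 != 3*c + c - 4 must hold; in canonical form it is s != 4*c.
Before havoc d: s != 4*c
Before c := 3*d - 2*c: 8*c + s != 12*d
Answer: WP = 8*c + s != 12*d


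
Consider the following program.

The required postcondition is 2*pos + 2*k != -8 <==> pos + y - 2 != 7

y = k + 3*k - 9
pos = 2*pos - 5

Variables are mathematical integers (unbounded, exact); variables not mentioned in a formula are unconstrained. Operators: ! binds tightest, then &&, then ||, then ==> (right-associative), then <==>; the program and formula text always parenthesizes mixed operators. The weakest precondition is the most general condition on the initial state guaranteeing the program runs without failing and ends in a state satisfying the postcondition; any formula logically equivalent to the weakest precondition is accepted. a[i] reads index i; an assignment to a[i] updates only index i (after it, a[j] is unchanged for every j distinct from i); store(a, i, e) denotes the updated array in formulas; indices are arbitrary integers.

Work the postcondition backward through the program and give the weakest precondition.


Working backward. After the program, the postcondition 2*pos + 2*k != -8 <==> pos + y - 2 != 7 must hold; in canonical form it is 2*k + 2*pos != -8 <==> pos + y != 9.
Before pos := 2*pos - 5: 2*k + 4*pos != 2 <==> 2*pos + y != 14
Before y := k + 3*k - 9: 2*k + 4*pos != 2 <==> 4*k + 2*pos != 23
Answer: WP = 2*k + 4*pos != 2 <==> 4*k + 2*pos != 23


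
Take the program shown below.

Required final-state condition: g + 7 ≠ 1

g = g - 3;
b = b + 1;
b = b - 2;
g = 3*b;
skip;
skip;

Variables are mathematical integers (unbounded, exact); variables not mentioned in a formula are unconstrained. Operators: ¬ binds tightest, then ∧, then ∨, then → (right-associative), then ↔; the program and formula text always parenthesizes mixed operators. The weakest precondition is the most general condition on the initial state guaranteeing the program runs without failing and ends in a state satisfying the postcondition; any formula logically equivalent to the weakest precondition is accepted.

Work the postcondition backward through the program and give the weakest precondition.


Working backward. After the program, the postcondition g + 7 ≠ 1 must hold; in canonical form it is g ≠ -6.
Before skip: g ≠ -6
Before skip: g ≠ -6
Before g := 3*b: 3*b ≠ -6
Before b := b - 2: 3*b ≠ 0
Before b := b + 1: 3*b ≠ -3
Before g := g - 3: 3*b ≠ -3
Answer: WP = 3*b ≠ -3


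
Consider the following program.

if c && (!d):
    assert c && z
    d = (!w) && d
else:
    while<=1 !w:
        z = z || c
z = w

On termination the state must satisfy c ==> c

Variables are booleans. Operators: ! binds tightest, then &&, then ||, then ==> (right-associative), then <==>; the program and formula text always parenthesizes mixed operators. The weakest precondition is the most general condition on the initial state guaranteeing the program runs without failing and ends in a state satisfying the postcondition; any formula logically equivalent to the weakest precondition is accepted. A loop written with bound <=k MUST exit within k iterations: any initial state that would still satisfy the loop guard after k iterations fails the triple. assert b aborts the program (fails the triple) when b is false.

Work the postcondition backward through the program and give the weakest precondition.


Working backward. After the program, the postcondition c ==> c must hold; in canonical form it is true.
Before z := w: true
Then branch requires c && z; else branch requires (!w) ==> w.
Before the if: ((c && (!d)) ==> (c && z)) && ((!(c && (!d))) ==> ((!w) ==> w))
Answer: WP = ((c && (!d)) ==> (c && z)) && ((!(c && (!d))) ==> ((!w) ==> w))


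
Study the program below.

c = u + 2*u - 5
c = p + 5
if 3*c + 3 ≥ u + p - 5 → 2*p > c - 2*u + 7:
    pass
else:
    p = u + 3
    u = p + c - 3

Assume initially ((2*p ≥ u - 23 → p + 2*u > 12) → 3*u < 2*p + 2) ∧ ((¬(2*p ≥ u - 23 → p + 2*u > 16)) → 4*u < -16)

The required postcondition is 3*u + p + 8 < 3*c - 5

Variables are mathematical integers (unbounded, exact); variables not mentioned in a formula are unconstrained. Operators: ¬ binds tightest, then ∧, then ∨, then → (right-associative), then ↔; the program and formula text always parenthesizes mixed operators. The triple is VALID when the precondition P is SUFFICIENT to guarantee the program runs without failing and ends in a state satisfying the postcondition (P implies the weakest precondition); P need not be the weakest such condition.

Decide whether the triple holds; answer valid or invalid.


Working backward. After the program, the postcondition 3*u + p + 8 < 3*c - 5 must hold; in canonical form it is p + 3*u < 3*c - 13.
Then branch requires p + 3*u < 3*c - 13; else branch requires 4*u < -16.
Before the if: ((3*c ≥ p + u - 8 → 2*p + 2*u > c + 7) → p + 3*u < 3*c - 13) ∧ ((¬(3*c ≥ p + u - 8 → 2*p + 2*u > c + 7)) → 4*u < -16)
Before c := p + 5: ((2*p ≥ u - 23 → p + 2*u > 12) → 3*u < 2*p + 2) ∧ ((¬(2*p ≥ u - 23 → p + 2*u > 12)) → 4*u < -16)
Before c := u + 2*u - 5: ((2*p ≥ u - 23 → p + 2*u > 12) → 3*u < 2*p + 2) ∧ ((¬(2*p ≥ u - 23 → p + 2*u > 12)) → 4*u < -16)
The weakest precondition is ((2*p ≥ u - 23 → p + 2*u > 12) → 3*u < 2*p + 2) ∧ ((¬(2*p ≥ u - 23 → p + 2*u > 12)) → 4*u < -16).
Check whether ((2*p ≥ u - 23 → p + 2*u > 12) → 3*u < 2*p + 2) ∧ ((¬(2*p ≥ u - 23 → p + 2*u > 16)) → 4*u < -16) implies it.
Every state satisfying the precondition satisfies the weakest precondition: the implication holds.
Answer: valid


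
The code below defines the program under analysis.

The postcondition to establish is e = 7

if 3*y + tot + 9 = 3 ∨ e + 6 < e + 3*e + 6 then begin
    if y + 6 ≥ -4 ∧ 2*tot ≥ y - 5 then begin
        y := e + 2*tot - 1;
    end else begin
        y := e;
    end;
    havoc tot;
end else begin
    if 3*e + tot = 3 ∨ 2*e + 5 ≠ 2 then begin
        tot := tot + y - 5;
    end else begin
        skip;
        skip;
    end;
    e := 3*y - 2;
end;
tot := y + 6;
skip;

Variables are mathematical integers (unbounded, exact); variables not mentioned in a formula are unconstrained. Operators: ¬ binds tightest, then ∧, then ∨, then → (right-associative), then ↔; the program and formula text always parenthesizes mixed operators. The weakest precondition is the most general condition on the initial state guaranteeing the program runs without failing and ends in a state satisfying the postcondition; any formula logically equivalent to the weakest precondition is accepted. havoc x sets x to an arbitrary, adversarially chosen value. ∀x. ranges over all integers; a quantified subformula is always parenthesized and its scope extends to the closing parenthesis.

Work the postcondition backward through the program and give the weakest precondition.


Working backward. After the program, e = 7 must hold.
Before skip: e = 7
Before tot := y + 6: e = 7
Then branch requires ((y ≥ -10 ∧ 2*tot ≥ y - 5) → e = 7) ∧ ((¬(y ≥ -10 ∧ 2*tot ≥ y - 5)) → e = 7); else branch requires ((3*e + tot = 3 ∨ 2*e ≠ -3) → 3*y = 9) ∧ ((¬(3*e + tot = 3 ∨ 2*e ≠ -3)) → 3*y = 9).
Before the if: ((tot + 3*y = -6 ∨ 3*e > 0) → (((y ≥ -10 ∧ 2*tot ≥ y - 5) → e = 7) ∧ ((¬(y ≥ -10 ∧ 2*tot ≥ y - 5)) → e = 7))) ∧ ((¬(tot + 3*y = -6 ∨ 3*e > 0)) → (((3*e + tot = 3 ∨ 2*e ≠ -3) → 3*y = 9) ∧ ((¬(3*e + tot = 3 ∨ 2*e ≠ -3)) → 3*y = 9)))
Answer: WP = ((tot + 3*y = -6 ∨ 3*e > 0) → (((y ≥ -10 ∧ 2*tot ≥ y - 5) → e = 7) ∧ ((¬(y ≥ -10 ∧ 2*tot ≥ y - 5)) → e = 7))) ∧ ((¬(tot + 3*y = -6 ∨ 3*e > 0)) → (((3*e + tot = 3 ∨ 2*e ≠ -3) → 3*y = 9) ∧ ((¬(3*e + tot = 3 ∨ 2*e ≠ -3)) → 3*y = 9)))


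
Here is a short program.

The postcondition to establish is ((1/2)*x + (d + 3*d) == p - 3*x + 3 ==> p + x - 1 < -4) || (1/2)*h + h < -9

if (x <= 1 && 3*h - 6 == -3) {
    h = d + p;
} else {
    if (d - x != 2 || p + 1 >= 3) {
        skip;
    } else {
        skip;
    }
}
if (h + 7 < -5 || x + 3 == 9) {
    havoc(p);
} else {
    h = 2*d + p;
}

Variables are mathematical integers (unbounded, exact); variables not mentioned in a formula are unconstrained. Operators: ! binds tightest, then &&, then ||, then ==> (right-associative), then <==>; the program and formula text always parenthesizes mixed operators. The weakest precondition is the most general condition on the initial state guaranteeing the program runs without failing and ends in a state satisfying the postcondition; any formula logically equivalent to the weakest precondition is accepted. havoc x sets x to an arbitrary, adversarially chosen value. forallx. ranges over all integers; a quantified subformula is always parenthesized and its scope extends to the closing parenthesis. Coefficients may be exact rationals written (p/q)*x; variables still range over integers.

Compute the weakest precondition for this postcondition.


Working backward. After the program, the postcondition ((1/2)*x + (d + 3*d) == p - 3*x + 3 ==> p + x - 1 < -4) || (1/2)*h + h < -9 must hold; in canonical form it is (4*d + (7/2)*x == p + 3 ==> p + x < -3) || (3/2)*h < -9.
Then branch requires forall p_1. ((4*d + (7/2)*x == p_1 + 3 ==> p_1 + x < -3) || (3/2)*h < -9); else branch requires (4*d + (7/2)*x == p + 3 ==> p + x < -3) || 3*d + (3/2)*p < -9.
Before the if: ((h < -12 || x == 6) ==> (forall p_1. ((4*d + (7/2)*x == p_1 + 3 ==> p_1 + x < -3) || (3/2)*h < -9))) && ((!(h < -12 || x == 6)) ==> ((4*d + (7/2)*x == p + 3 ==> p + x < -3) || 3*d + (3/2)*p < -9))
Then branch requires ((d + p < -12 || x == 6) ==> (forall p_1. ((4*d + (7/2)*x == p_1 + 3 ==> p_1 + x < -3) || (3/2)*d + (3/2)*p < -9))) && ((!(d + p < -12 || x == 6)) ==> ((4*d + (7/2)*x == p + 3 ==> p + x < -3) || 3*d + (3/2)*p < -9)); else branch requires ((d != x + 2 || p >= 2) ==> (((h < -12 || x == 6) ==> (forall p_1. ((4*d + (7/2)*x == p_1 + 3 ==> p_1 + x < -3) || (3/2)*h < -9))) && ((!(h < -12 || x == 6)) ==> ((4*d + (7/2)*x == p + 3 ==> p + x < -3) || 3*d + (3/2)*p < -9)))) && ((!(d != x + 2 || p >= 2)) ==> (((h < -12 || x == 6) ==> (forall p_1. ((4*d + (7/2)*x == p_1 + 3 ==> p_1 + x < -3) || (3/2)*h < -9))) && ((!(h < -12 || x == 6)) ==> ((4*d + (7/2)*x == p + 3 ==> p + x < -3) || 3*d + (3/2)*p < -9)))).
Before the if: ((x <= 1 && 3*h == 3) ==> (((d + p < -12 || x == 6) ==> (forall p_1. ((4*d + (7/2)*x == p_1 + 3 ==> p_1 + x < -3) || (3/2)*d + (3/2)*p < -9))) && ((!(d + p < -12 || x == 6)) ==> ((4*d + (7/2)*x == p + 3 ==> p + x < -3) || 3*d + (3/2)*p < -9)))) && ((!(x <= 1 && 3*h == 3)) ==> (((d != x + 2 || p >= 2) ==> (((h < -12 || x == 6) ==> (forall p_1. ((4*d + (7/2)*x == p_1 + 3 ==> p_1 + x < -3) || (3/2)*h < -9))) && ((!(h < -12 || x == 6)) ==> ((4*d + (7/2)*x == p + 3 ==> p + x < -3) || 3*d + (3/2)*p < -9)))) && ((!(d != x + 2 || p >= 2)) ==> (((h < -12 || x == 6) ==> (forall p_1. ((4*d + (7/2)*x == p_1 + 3 ==> p_1 + x < -3) || (3/2)*h < -9))) && ((!(h < -12 || x == 6)) ==> ((4*d + (7/2)*x == p + 3 ==> p + x < -3) || 3*d + (3/2)*p < -9))))))
Answer: WP = ((x <= 1 && 3*h == 3) ==> (((d + p < -12 || x == 6) ==> (forall p_1. ((4*d + (7/2)*x == p_1 + 3 ==> p_1 + x < -3) || (3/2)*d + (3/2)*p < -9))) && ((!(d + p < -12 || x == 6)) ==> ((4*d + (7/2)*x == p + 3 ==> p + x < -3) || 3*d + (3/2)*p < -9)))) && ((!(x <= 1 && 3*h == 3)) ==> (((d != x + 2 || p >= 2) ==> (((h < -12 || x == 6) ==> (forall p_1. ((4*d + (7/2)*x == p_1 + 3 ==> p_1 + x < -3) || (3/2)*h < -9))) && ((!(h < -12 || x == 6)) ==> ((4*d + (7/2)*x == p + 3 ==> p + x < -3) || 3*d + (3/2)*p < -9)))) && ((!(d != x + 2 || p >= 2)) ==> (((h < -12 || x == 6) ==> (forall p_1. ((4*d + (7/2)*x == p_1 + 3 ==> p_1 + x < -3) || (3/2)*h < -9))) && ((!(h < -12 || x == 6)) ==> ((4*d + (7/2)*x == p + 3 ==> p + x < -3) || 3*d + (3/2)*p < -9))))))
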